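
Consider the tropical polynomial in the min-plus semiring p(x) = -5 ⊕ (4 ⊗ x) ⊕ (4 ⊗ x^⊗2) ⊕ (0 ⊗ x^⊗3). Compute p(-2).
p(-2) = -6

A tropical monomial a ⊗ x^⊗i evaluates to a + i · x. Evaluating each term at x = -2:
  Term 0 contributes -5 + 0 · -2 = -5
  Term 1 contributes 4 + 1 · -2 = 2
  Term 2 contributes 4 + 2 · -2 = 0
  Term 3 contributes 0 + 3 · -2 = -6
p(-2) = ⊕ of these = min[-5, 2, 0, -6] = -6.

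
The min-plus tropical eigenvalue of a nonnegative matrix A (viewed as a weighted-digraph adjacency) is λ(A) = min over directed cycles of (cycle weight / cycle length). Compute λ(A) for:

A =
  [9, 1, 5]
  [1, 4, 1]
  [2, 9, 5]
λ(A) = 1

Enumerate directed cycles and compute their means (weight / length). Sample:
  cycle 0 → 0: weight = 9, length = 1, mean = 9/1 ≈ 9.000
  cycle 1 → 1: weight = 4, length = 1, mean = 4/1 ≈ 4.000
  cycle 2 → 2: weight = 5, length = 1, mean = 5/1 ≈ 5.000
  cycle 0 → 1 → 0: weight = 2, length = 2, mean = 2/2 ≈ 1.000
  cycle 0 → 2 → 0: weight = 7, length = 2, mean = 7/2 ≈ 3.500
  cycle 1 → 0 → 1: weight = 2, length = 2, mean = 2/2 ≈ 1.000
Minimum mean = 1.000, attained e.g. along the cycle 0 → 1 → 0 with weight 2 and length 2. So λ(A) = 2/2 = 1.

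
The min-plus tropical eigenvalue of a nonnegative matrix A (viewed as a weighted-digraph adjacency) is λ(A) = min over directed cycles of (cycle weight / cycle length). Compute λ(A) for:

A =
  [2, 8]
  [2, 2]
λ(A) = 2

Enumerate directed cycles and compute their means (weight / length). Sample:
  cycle 0 → 0: weight = 2, length = 1, mean = 2/1 ≈ 2.000
  cycle 1 → 1: weight = 2, length = 1, mean = 2/1 ≈ 2.000
  cycle 0 → 1 → 0: weight = 10, length = 2, mean = 10/2 ≈ 5.000
  cycle 1 → 0 → 1: weight = 10, length = 2, mean = 10/2 ≈ 5.000
Minimum mean = 2.000, attained e.g. along the cycle 0 → 0 with weight 2 and length 1. So λ(A) = 2/1 = 2.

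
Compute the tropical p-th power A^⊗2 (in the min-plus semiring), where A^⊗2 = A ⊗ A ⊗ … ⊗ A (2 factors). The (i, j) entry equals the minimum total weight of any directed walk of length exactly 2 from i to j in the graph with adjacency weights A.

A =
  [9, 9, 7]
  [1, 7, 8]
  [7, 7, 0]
A^⊗2 =
  [10, 14, 7]
  [8, 10, 8]
  [7, 7, 0]

Each entry (A^⊗2)_ij equals the minimum over all length-2 walks i = v_0 → v_1 → … → v_2 = j of Σ_t A[v_t][v_{t+1}]. For example, for (i, j) = (0, 2) we minimise over 3 possible intermediate vertex sequences; the minimum is 7, attained along the walk 0 → 2 → 2.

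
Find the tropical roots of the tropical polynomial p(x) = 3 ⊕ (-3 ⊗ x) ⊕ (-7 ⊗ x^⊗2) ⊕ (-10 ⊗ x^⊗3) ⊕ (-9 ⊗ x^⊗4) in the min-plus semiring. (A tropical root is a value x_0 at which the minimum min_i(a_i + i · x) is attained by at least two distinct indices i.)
Roots: {-1, 3, 4, 6}

Each tropical root is a break point of the lower envelope of the lines y = a_i + i · x (there are 5 lines, with slopes 0, 1, ..., 4). Only the lines that attain the minimum somewhere contribute to roots; other lines are dominated. Here the surviving (envelope) indices are i = 4, i = 3, i = 2, i = 1, i = 0.
Intersections between consecutive envelope lines give the roots: for adjacent envelope indices i < j the intersection is x = (a_i − a_j) / (j − i). Reading off the sorted break points: {-1, 3, 4, 6}.
Verification: at each break x_0, at least two indices attain the minimum of min_i(a_i + i · x_0).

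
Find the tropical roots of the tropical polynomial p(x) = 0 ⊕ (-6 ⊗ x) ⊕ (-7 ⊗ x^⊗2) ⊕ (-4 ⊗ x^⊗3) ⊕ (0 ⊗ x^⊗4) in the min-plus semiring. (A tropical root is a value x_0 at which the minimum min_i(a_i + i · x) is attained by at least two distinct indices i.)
Roots: {-4, -3, 1, 6}

Each tropical root is a break point of the lower envelope of the lines y = a_i + i · x (there are 5 lines, with slopes 0, 1, ..., 4). Only the lines that attain the minimum somewhere contribute to roots; other lines are dominated. Here the surviving (envelope) indices are i = 4, i = 3, i = 2, i = 1, i = 0.
Intersections between consecutive envelope lines give the roots: for adjacent envelope indices i < j the intersection is x = (a_i − a_j) / (j − i). Reading off the sorted break points: {-4, -3, 1, 6}.
Verification: at each break x_0, at least two indices attain the minimum of min_i(a_i + i · x_0).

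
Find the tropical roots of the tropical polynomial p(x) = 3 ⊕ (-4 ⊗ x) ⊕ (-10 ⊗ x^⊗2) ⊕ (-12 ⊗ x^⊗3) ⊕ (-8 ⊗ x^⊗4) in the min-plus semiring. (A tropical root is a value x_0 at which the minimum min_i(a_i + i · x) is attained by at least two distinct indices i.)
Roots: {-4, 2, 6, 7}

Each tropical root is a break point of the lower envelope of the lines y = a_i + i · x (there are 5 lines, with slopes 0, 1, ..., 4). Only the lines that attain the minimum somewhere contribute to roots; other lines are dominated. Here the surviving (envelope) indices are i = 4, i = 3, i = 2, i = 1, i = 0.
Intersections between consecutive envelope lines give the roots: for adjacent envelope indices i < j the intersection is x = (a_i − a_j) / (j − i). Reading off the sorted break points: {-4, 2, 6, 7}.
Verification: at each break x_0, at least two indices attain the minimum of min_i(a_i + i · x_0).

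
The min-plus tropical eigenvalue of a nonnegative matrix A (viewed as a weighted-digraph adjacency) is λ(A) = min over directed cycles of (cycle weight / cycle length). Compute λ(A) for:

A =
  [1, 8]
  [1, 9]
λ(A) = 1

Enumerate directed cycles and compute their means (weight / length). Sample:
  cycle 0 → 0: weight = 1, length = 1, mean = 1/1 ≈ 1.000
  cycle 1 → 1: weight = 9, length = 1, mean = 9/1 ≈ 9.000
  cycle 0 → 1 → 0: weight = 9, length = 2, mean = 9/2 ≈ 4.500
  cycle 1 → 0 → 1: weight = 9, length = 2, mean = 9/2 ≈ 4.500
Minimum mean = 1.000, attained e.g. along the cycle 0 → 0 with weight 1 and length 1. So λ(A) = 1/1 = 1.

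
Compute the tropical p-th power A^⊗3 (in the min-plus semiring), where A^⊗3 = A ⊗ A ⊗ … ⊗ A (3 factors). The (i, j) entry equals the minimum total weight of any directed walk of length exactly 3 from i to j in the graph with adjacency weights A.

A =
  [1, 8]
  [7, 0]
A^⊗3 =
  [3, 8]
  [7, 0]

Each entry (A^⊗3)_ij equals the minimum over all length-3 walks i = v_0 → v_1 → … → v_3 = j of Σ_t A[v_t][v_{t+1}]. For example, for (i, j) = (0, 1) we minimise over 4 possible intermediate vertex sequences; the minimum is 8, attained along the walk 0 → 1 → 1 → 1.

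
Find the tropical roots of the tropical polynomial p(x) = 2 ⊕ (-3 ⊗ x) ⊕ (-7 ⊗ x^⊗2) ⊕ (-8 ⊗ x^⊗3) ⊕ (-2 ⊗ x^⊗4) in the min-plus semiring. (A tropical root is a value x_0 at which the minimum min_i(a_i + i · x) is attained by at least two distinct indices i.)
Roots: {-6, 1, 4, 5}

Each tropical root is a break point of the lower envelope of the lines y = a_i + i · x (there are 5 lines, with slopes 0, 1, ..., 4). Only the lines that attain the minimum somewhere contribute to roots; other lines are dominated. Here the surviving (envelope) indices are i = 4, i = 3, i = 2, i = 1, i = 0.
Intersections between consecutive envelope lines give the roots: for adjacent envelope indices i < j the intersection is x = (a_i − a_j) / (j − i). Reading off the sorted break points: {-6, 1, 4, 5}.
Verification: at each break x_0, at least two indices attain the minimum of min_i(a_i + i · x_0).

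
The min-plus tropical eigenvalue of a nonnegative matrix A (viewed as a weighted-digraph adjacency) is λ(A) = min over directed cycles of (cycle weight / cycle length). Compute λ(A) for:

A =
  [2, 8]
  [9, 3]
λ(A) = 2

Enumerate directed cycles and compute their means (weight / length). Sample:
  cycle 0 → 0: weight = 2, length = 1, mean = 2/1 ≈ 2.000
  cycle 1 → 1: weight = 3, length = 1, mean = 3/1 ≈ 3.000
  cycle 0 → 1 → 0: weight = 17, length = 2, mean = 17/2 ≈ 8.500
  cycle 1 → 0 → 1: weight = 17, length = 2, mean = 17/2 ≈ 8.500
Minimum mean = 2.000, attained e.g. along the cycle 0 → 0 with weight 2 and length 1. So λ(A) = 2/1 = 2.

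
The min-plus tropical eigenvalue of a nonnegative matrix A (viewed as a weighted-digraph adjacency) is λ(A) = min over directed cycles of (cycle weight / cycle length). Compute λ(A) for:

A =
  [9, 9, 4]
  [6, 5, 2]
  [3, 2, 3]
λ(A) = 2

Enumerate directed cycles and compute their means (weight / length). Sample:
  cycle 0 → 0: weight = 9, length = 1, mean = 9/1 ≈ 9.000
  cycle 1 → 1: weight = 5, length = 1, mean = 5/1 ≈ 5.000
  cycle 2 → 2: weight = 3, length = 1, mean = 3/1 ≈ 3.000
  cycle 0 → 1 → 0: weight = 15, length = 2, mean = 15/2 ≈ 7.500
  cycle 0 → 2 → 0: weight = 7, length = 2, mean = 7/2 ≈ 3.500
  cycle 1 → 0 → 1: weight = 15, length = 2, mean = 15/2 ≈ 7.500
Minimum mean = 2.000, attained e.g. along the cycle 1 → 2 → 1 with weight 4 and length 2. So λ(A) = 4/2 = 2.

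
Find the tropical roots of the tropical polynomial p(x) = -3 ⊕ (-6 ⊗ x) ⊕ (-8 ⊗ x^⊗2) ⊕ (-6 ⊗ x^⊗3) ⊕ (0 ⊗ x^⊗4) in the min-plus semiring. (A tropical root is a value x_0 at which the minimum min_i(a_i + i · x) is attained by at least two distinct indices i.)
Roots: {-6, -2, 2, 3}

Each tropical root is a break point of the lower envelope of the lines y = a_i + i · x (there are 5 lines, with slopes 0, 1, ..., 4). Only the lines that attain the minimum somewhere contribute to roots; other lines are dominated. Here the surviving (envelope) indices are i = 4, i = 3, i = 2, i = 1, i = 0.
Intersections between consecutive envelope lines give the roots: for adjacent envelope indices i < j the intersection is x = (a_i − a_j) / (j − i). Reading off the sorted break points: {-6, -2, 2, 3}.
Verification: at each break x_0, at least two indices attain the minimum of min_i(a_i + i · x_0).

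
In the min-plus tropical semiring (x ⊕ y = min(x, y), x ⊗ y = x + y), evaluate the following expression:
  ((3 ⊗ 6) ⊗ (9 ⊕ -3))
((3 ⊗ 6) ⊗ (9 ⊕ -3)) = 6

Expand innermost to outermost. Recall ⊕ takes the minimum of its arguments and ⊗ takes their sum. Working out the expression ((3 ⊗ 6) ⊗ (9 ⊕ -3)) gives 6.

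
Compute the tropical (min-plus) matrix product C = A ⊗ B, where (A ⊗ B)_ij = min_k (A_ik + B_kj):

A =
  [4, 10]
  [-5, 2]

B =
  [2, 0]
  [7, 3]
A ⊗ B =
  [6, 4]
  [-3, -5]

Apply the min-plus product entry-by-entry:
  C[0][0] = min over k of (A[0][0] + B[0][0] = 4 + 2 = 6, A[0][1] + B[1][0] = 10 + 7 = 17) = 6 (attained at k = 0)
  C[0][1] = min over k of (A[0][0] + B[0][1] = 4 + 0 = 4, A[0][1] + B[1][1] = 10 + 3 = 13) = 4 (attained at k = 0)
  C[1][0] = min over k of (A[1][0] + B[0][0] = -5 + 2 = -3, A[1][1] + B[1][0] = 2 + 7 = 9) = -3 (attained at k = 0)
  C[1][1] = min over k of (A[1][0] + B[0][1] = -5 + 0 = -5, A[1][1] + B[1][1] = 2 + 3 = 5) = -5 (attained at k = 0)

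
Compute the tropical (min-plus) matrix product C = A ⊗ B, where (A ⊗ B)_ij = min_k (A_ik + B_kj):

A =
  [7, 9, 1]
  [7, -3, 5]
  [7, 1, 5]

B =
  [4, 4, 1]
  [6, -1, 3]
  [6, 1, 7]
A ⊗ B =
  [7, 2, 8]
  [3, -4, 0]
  [7, 0, 4]

Apply the min-plus product entry-by-entry:
  C[0][0] = min over k of (A[0][0] + B[0][0] = 7 + 4 = 11, A[0][1] + B[1][0] = 9 + 6 = 15, A[0][2] + B[2][0] = 1 + 6 = 7) = 7 (attained at k = 2)
  C[0][1] = min over k of (A[0][0] + B[0][1] = 7 + 4 = 11, A[0][1] + B[1][1] = 9 + -1 = 8, A[0][2] + B[2][1] = 1 + 1 = 2) = 2 (attained at k = 2)
  C[0][2] = min over k of (A[0][0] + B[0][2] = 7 + 1 = 8, A[0][1] + B[1][2] = 9 + 3 = 12, A[0][2] + B[2][2] = 1 + 7 = 8) = 8 (attained at k = 0)
  C[1][0] = min over k of (A[1][0] + B[0][0] = 7 + 4 = 11, A[1][1] + B[1][0] = -3 + 6 = 3, A[1][2] + B[2][0] = 5 + 6 = 11) = 3 (attained at k = 1)
  C[1][1] = min over k of (A[1][0] + B[0][1] = 7 + 4 = 11, A[1][1] + B[1][1] = -3 + -1 = -4, A[1][2] + B[2][1] = 5 + 1 = 6) = -4 (attained at k = 1)
  C[1][2] = min over k of (A[1][0] + B[0][2] = 7 + 1 = 8, A[1][1] + B[1][2] = -3 + 3 = 0, A[1][2] + B[2][2] = 5 + 7 = 12) = 0 (attained at k = 1)
  C[2][0] = min over k of (A[2][0] + B[0][0] = 7 + 4 = 11, A[2][1] + B[1][0] = 1 + 6 = 7, A[2][2] + B[2][0] = 5 + 6 = 11) = 7 (attained at k = 1)
  C[2][1] = min over k of (A[2][0] + B[0][1] = 7 + 4 = 11, A[2][1] + B[1][1] = 1 + -1 = 0, A[2][2] + B[2][1] = 5 + 1 = 6) = 0 (attained at k = 1)
  C[2][2] = min over k of (A[2][0] + B[0][2] = 7 + 1 = 8, A[2][1] + B[1][2] = 1 + 3 = 4, A[2][2] + B[2][2] = 5 + 7 = 12) = 4 (attained at k = 1)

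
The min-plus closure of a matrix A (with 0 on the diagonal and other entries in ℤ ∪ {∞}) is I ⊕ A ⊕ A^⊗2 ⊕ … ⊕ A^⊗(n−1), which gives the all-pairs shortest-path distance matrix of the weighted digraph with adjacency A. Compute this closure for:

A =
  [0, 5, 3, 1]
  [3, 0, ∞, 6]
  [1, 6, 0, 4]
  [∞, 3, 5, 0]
Closure =
  [0, 4, 3, 1]
  [3, 0, 6, 4]
  [1, 5, 0, 2]
  [6, 3, 5, 0]

This is the Floyd-Warshall all-pairs shortest-path computation. For each intermediate vertex k = 0, 1, …, 3, update dist[i][j] ← min(dist[i][j], dist[i][k] + dist[k][j]). The final matrix gives, for each (i, j), the minimum total weight of any directed path from i to j (possibly empty when i = j).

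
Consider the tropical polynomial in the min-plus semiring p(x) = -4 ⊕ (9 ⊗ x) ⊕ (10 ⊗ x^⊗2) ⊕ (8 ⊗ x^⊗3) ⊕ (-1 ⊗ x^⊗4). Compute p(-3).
p(-3) = -13

A tropical monomial a ⊗ x^⊗i evaluates to a + i · x. Evaluating each term at x = -3:
  Term 0 contributes -4 + 0 · -3 = -4
  Term 1 contributes 9 + 1 · -3 = 6
  Term 2 contributes 10 + 2 · -3 = 4
  Term 3 contributes 8 + 3 · -3 = -1
  Term 4 contributes -1 + 4 · -3 = -13
p(-3) = ⊕ of these = min[-4, 6, 4, -1, -13] = -13.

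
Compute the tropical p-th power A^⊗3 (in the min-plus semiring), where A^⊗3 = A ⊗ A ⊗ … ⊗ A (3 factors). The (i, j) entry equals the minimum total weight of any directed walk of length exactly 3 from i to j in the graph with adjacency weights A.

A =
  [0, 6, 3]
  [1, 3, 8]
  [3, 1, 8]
A^⊗3 =
  [0, 4, 3]
  [1, 5, 4]
  [2, 7, 5]

Each entry (A^⊗3)_ij equals the minimum over all length-3 walks i = v_0 → v_1 → … → v_3 = j of Σ_t A[v_t][v_{t+1}]. For example, for (i, j) = (0, 2) we minimise over 9 possible intermediate vertex sequences; the minimum is 3, attained along the walk 0 → 0 → 0 → 2.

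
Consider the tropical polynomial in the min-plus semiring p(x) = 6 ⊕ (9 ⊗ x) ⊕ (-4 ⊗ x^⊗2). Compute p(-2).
p(-2) = -8

A tropical monomial a ⊗ x^⊗i evaluates to a + i · x. Evaluating each term at x = -2:
  Term 0 contributes 6 + 0 · -2 = 6
  Term 1 contributes 9 + 1 · -2 = 7
  Term 2 contributes -4 + 2 · -2 = -8
p(-2) = ⊕ of these = min[6, 7, -8] = -8.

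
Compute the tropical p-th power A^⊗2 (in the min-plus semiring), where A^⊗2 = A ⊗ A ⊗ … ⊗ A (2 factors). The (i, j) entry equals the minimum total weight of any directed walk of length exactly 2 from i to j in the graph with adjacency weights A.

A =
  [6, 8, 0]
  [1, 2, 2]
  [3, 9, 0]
A^⊗2 =
  [3, 9, 0]
  [3, 4, 1]
  [3, 9, 0]

Each entry (A^⊗2)_ij equals the minimum over all length-2 walks i = v_0 → v_1 → … → v_2 = j of Σ_t A[v_t][v_{t+1}]. For example, for (i, j) = (0, 2) we minimise over 3 possible intermediate vertex sequences; the minimum is 0, attained along the walk 0 → 2 → 2.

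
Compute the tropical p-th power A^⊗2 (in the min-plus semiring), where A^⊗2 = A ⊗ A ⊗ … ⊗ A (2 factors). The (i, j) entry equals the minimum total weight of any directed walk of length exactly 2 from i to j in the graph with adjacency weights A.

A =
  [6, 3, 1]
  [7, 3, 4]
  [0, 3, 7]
A^⊗2 =
  [1, 4, 7]
  [4, 6, 7]
  [6, 3, 1]

Each entry (A^⊗2)_ij equals the minimum over all length-2 walks i = v_0 → v_1 → … → v_2 = j of Σ_t A[v_t][v_{t+1}]. For example, for (i, j) = (0, 2) we minimise over 3 possible intermediate vertex sequences; the minimum is 7, attained along the walk 0 → 0 → 2.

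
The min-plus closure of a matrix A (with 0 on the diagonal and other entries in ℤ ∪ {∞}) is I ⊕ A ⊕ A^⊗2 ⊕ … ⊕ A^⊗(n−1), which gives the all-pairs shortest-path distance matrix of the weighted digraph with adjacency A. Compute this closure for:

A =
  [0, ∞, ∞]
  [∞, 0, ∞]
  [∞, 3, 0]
Closure =
  [0, ∞, ∞]
  [∞, 0, ∞]
  [∞, 3, 0]

This is the Floyd-Warshall all-pairs shortest-path computation. For each intermediate vertex k = 0, 1, …, 2, update dist[i][j] ← min(dist[i][j], dist[i][k] + dist[k][j]). The final matrix gives, for each (i, j), the minimum total weight of any directed path from i to j (possibly empty when i = j).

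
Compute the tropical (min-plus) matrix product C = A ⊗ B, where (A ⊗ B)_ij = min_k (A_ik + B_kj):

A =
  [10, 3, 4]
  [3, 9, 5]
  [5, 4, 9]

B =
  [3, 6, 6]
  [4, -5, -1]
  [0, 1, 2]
A ⊗ B =
  [4, -2, 2]
  [5, 4, 7]
  [8, -1, 3]

Apply the min-plus product entry-by-entry:
  C[0][0] = min over k of (A[0][0] + B[0][0] = 10 + 3 = 13, A[0][1] + B[1][0] = 3 + 4 = 7, A[0][2] + B[2][0] = 4 + 0 = 4) = 4 (attained at k = 2)
  C[0][1] = min over k of (A[0][0] + B[0][1] = 10 + 6 = 16, A[0][1] + B[1][1] = 3 + -5 = -2, A[0][2] + B[2][1] = 4 + 1 = 5) = -2 (attained at k = 1)
  C[0][2] = min over k of (A[0][0] + B[0][2] = 10 + 6 = 16, A[0][1] + B[1][2] = 3 + -1 = 2, A[0][2] + B[2][2] = 4 + 2 = 6) = 2 (attained at k = 1)
  C[1][0] = min over k of (A[1][0] + B[0][0] = 3 + 3 = 6, A[1][1] + B[1][0] = 9 + 4 = 13, A[1][2] + B[2][0] = 5 + 0 = 5) = 5 (attained at k = 2)
  C[1][1] = min over k of (A[1][0] + B[0][1] = 3 + 6 = 9, A[1][1] + B[1][1] = 9 + -5 = 4, A[1][2] + B[2][1] = 5 + 1 = 6) = 4 (attained at k = 1)
  C[1][2] = min over k of (A[1][0] + B[0][2] = 3 + 6 = 9, A[1][1] + B[1][2] = 9 + -1 = 8, A[1][2] + B[2][2] = 5 + 2 = 7) = 7 (attained at k = 2)
  C[2][0] = min over k of (A[2][0] + B[0][0] = 5 + 3 = 8, A[2][1] + B[1][0] = 4 + 4 = 8, A[2][2] + B[2][0] = 9 + 0 = 9) = 8 (attained at k = 0)
  C[2][1] = min over k of (A[2][0] + B[0][1] = 5 + 6 = 11, A[2][1] + B[1][1] = 4 + -5 = -1, A[2][2] + B[2][1] = 9 + 1 = 10) = -1 (attained at k = 1)
  C[2][2] = min over k of (A[2][0] + B[0][2] = 5 + 6 = 11, A[2][1] + B[1][2] = 4 + -1 = 3, A[2][2] + B[2][2] = 9 + 2 = 11) = 3 (attained at k = 1)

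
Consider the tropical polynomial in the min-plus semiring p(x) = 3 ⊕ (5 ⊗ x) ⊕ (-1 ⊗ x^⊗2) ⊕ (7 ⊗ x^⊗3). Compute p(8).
p(8) = 3

A tropical monomial a ⊗ x^⊗i evaluates to a + i · x. Evaluating each term at x = 8:
  Term 0 contributes 3 + 0 · 8 = 3
  Term 1 contributes 5 + 1 · 8 = 13
  Term 2 contributes -1 + 2 · 8 = 15
  Term 3 contributes 7 + 3 · 8 = 31
p(8) = ⊕ of these = min[3, 13, 15, 31] = 3.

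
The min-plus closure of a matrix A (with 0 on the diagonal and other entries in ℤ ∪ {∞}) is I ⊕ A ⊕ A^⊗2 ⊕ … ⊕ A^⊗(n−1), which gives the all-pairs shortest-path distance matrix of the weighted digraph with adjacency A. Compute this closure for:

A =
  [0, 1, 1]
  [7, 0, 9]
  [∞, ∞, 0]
Closure =
  [0, 1, 1]
  [7, 0, 8]
  [∞, ∞, 0]

This is the Floyd-Warshall all-pairs shortest-path computation. For each intermediate vertex k = 0, 1, …, 2, update dist[i][j] ← min(dist[i][j], dist[i][k] + dist[k][j]). The final matrix gives, for each (i, j), the minimum total weight of any directed path from i to j (possibly empty when i = j).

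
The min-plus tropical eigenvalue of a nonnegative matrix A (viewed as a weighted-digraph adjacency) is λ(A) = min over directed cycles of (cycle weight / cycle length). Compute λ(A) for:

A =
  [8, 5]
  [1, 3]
λ(A) = 3

Enumerate directed cycles and compute their means (weight / length). Sample:
  cycle 0 → 0: weight = 8, length = 1, mean = 8/1 ≈ 8.000
  cycle 1 → 1: weight = 3, length = 1, mean = 3/1 ≈ 3.000
  cycle 0 → 1 → 0: weight = 6, length = 2, mean = 6/2 ≈ 3.000
  cycle 1 → 0 → 1: weight = 6, length = 2, mean = 6/2 ≈ 3.000
Minimum mean = 3.000, attained e.g. along the cycle 1 → 1 with weight 3 and length 1. So λ(A) = 3/1 = 3.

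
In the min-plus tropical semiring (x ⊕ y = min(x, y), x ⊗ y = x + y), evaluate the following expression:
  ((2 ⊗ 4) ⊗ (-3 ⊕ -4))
((2 ⊗ 4) ⊗ (-3 ⊕ -4)) = 2

Expand innermost to outermost. Recall ⊕ takes the minimum of its arguments and ⊗ takes their sum. Working out the expression ((2 ⊗ 4) ⊗ (-3 ⊕ -4)) gives 2.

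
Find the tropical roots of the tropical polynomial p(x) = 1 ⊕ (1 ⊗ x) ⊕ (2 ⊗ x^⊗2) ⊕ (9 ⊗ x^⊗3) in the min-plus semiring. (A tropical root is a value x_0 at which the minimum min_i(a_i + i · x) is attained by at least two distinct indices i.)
Roots: {-7, -1, 0}

Each tropical root is a break point of the lower envelope of the lines y = a_i + i · x (there are 4 lines, with slopes 0, 1, ..., 3). Only the lines that attain the minimum somewhere contribute to roots; other lines are dominated. Here the surviving (envelope) indices are i = 3, i = 2, i = 1, i = 0.
Intersections between consecutive envelope lines give the roots: for adjacent envelope indices i < j the intersection is x = (a_i − a_j) / (j − i). Reading off the sorted break points: {-7, -1, 0}.
Verification: at each break x_0, at least two indices attain the minimum of min_i(a_i + i · x_0).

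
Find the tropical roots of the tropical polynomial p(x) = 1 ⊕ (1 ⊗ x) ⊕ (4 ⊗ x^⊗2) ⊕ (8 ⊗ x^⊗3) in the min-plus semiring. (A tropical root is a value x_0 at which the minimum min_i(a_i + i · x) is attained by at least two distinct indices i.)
Roots: {-4, -3, 0}

Each tropical root is a break point of the lower envelope of the lines y = a_i + i · x (there are 4 lines, with slopes 0, 1, ..., 3). Only the lines that attain the minimum somewhere contribute to roots; other lines are dominated. Here the surviving (envelope) indices are i = 3, i = 2, i = 1, i = 0.
Intersections between consecutive envelope lines give the roots: for adjacent envelope indices i < j the intersection is x = (a_i − a_j) / (j − i). Reading off the sorted break points: {-4, -3, 0}.
Verification: at each break x_0, at least two indices attain the minimum of min_i(a_i + i · x_0).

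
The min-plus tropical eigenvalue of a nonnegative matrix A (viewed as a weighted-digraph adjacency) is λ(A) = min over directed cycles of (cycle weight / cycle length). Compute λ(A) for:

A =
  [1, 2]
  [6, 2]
λ(A) = 1

Enumerate directed cycles and compute their means (weight / length). Sample:
  cycle 0 → 0: weight = 1, length = 1, mean = 1/1 ≈ 1.000
  cycle 1 → 1: weight = 2, length = 1, mean = 2/1 ≈ 2.000
  cycle 0 → 1 → 0: weight = 8, length = 2, mean = 8/2 ≈ 4.000
  cycle 1 → 0 → 1: weight = 8, length = 2, mean = 8/2 ≈ 4.000
Minimum mean = 1.000, attained e.g. along the cycle 0 → 0 with weight 1 and length 1. So λ(A) = 1/1 = 1.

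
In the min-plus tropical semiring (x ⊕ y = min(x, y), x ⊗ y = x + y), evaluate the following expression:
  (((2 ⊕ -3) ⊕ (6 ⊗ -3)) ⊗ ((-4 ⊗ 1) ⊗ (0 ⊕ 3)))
(((2 ⊕ -3) ⊕ (6 ⊗ -3)) ⊗ ((-4 ⊗ 1) ⊗ (0 ⊕ 3))) = -6

Expand innermost to outermost. Recall ⊕ takes the minimum of its arguments and ⊗ takes their sum. Working out the expression (((2 ⊕ -3) ⊕ (6 ⊗ -3)) ⊗ ((-4 ⊗ 1) ⊗ (0 ⊕ 3))) gives -6.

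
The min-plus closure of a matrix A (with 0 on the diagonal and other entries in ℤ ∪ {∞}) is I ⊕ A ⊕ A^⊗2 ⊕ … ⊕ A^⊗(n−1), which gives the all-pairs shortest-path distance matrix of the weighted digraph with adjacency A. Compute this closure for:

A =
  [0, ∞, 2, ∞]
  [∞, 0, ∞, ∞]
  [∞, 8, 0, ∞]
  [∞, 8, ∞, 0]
Closure =
  [0, 10, 2, ∞]
  [∞, 0, ∞, ∞]
  [∞, 8, 0, ∞]
  [∞, 8, ∞, 0]

This is the Floyd-Warshall all-pairs shortest-path computation. For each intermediate vertex k = 0, 1, …, 3, update dist[i][j] ← min(dist[i][j], dist[i][k] + dist[k][j]). The final matrix gives, for each (i, j), the minimum total weight of any directed path from i to j (possibly empty when i = j).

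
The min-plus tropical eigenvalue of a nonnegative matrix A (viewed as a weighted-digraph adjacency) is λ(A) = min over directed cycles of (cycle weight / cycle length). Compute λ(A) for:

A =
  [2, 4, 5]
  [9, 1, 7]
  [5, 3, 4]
λ(A) = 1

Enumerate directed cycles and compute their means (weight / length). Sample:
  cycle 0 → 0: weight = 2, length = 1, mean = 2/1 ≈ 2.000
  cycle 1 → 1: weight = 1, length = 1, mean = 1/1 ≈ 1.000
  cycle 2 → 2: weight = 4, length = 1, mean = 4/1 ≈ 4.000
  cycle 0 → 1 → 0: weight = 13, length = 2, mean = 13/2 ≈ 6.500
  cycle 0 → 2 → 0: weight = 10, length = 2, mean = 10/2 ≈ 5.000
  cycle 1 → 0 → 1: weight = 13, length = 2, mean = 13/2 ≈ 6.500
Minimum mean = 1.000, attained e.g. along the cycle 1 → 1 with weight 1 and length 1. So λ(A) = 1/1 = 1.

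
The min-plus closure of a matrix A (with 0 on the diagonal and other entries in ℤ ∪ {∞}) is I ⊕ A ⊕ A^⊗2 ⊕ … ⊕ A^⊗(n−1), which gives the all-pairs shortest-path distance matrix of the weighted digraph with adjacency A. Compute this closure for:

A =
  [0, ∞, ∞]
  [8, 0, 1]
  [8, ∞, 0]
Closure =
  [0, ∞, ∞]
  [8, 0, 1]
  [8, ∞, 0]

This is the Floyd-Warshall all-pairs shortest-path computation. For each intermediate vertex k = 0, 1, …, 2, update dist[i][j] ← min(dist[i][j], dist[i][k] + dist[k][j]). The final matrix gives, for each (i, j), the minimum total weight of any directed path from i to j (possibly empty when i = j).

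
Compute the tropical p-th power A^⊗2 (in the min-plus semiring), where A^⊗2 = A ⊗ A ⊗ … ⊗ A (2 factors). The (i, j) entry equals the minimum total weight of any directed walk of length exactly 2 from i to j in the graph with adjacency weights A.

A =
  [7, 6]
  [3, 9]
A^⊗2 =
  [9, 13]
  [10, 9]

Each entry (A^⊗2)_ij equals the minimum over all length-2 walks i = v_0 → v_1 → … → v_2 = j of Σ_t A[v_t][v_{t+1}]. For example, for (i, j) = (0, 1) we minimise over 2 possible intermediate vertex sequences; the minimum is 13, attained along the walk 0 → 0 → 1.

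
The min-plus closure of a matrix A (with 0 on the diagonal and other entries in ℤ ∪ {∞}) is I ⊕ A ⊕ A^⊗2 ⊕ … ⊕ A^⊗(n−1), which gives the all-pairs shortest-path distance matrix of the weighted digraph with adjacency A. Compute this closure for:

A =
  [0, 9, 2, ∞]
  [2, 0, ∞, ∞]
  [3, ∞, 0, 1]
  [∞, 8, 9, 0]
Closure =
  [0, 9, 2, 3]
  [2, 0, 4, 5]
  [3, 9, 0, 1]
  [10, 8, 9, 0]

This is the Floyd-Warshall all-pairs shortest-path computation. For each intermediate vertex k = 0, 1, …, 3, update dist[i][j] ← min(dist[i][j], dist[i][k] + dist[k][j]). The final matrix gives, for each (i, j), the minimum total weight of any directed path from i to j (possibly empty when i = j).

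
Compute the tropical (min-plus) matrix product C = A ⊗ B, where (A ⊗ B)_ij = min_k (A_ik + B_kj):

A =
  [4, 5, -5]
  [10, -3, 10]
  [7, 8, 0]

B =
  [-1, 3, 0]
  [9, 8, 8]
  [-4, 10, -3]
A ⊗ B =
  [-9, 5, -8]
  [6, 5, 5]
  [-4, 10, -3]

Apply the min-plus product entry-by-entry:
  C[0][0] = min over k of (A[0][0] + B[0][0] = 4 + -1 = 3, A[0][1] + B[1][0] = 5 + 9 = 14, A[0][2] + B[2][0] = -5 + -4 = -9) = -9 (attained at k = 2)
  C[0][1] = min over k of (A[0][0] + B[0][1] = 4 + 3 = 7, A[0][1] + B[1][1] = 5 + 8 = 13, A[0][2] + B[2][1] = -5 + 10 = 5) = 5 (attained at k = 2)
  C[0][2] = min over k of (A[0][0] + B[0][2] = 4 + 0 = 4, A[0][1] + B[1][2] = 5 + 8 = 13, A[0][2] + B[2][2] = -5 + -3 = -8) = -8 (attained at k = 2)
  C[1][0] = min over k of (A[1][0] + B[0][0] = 10 + -1 = 9, A[1][1] + B[1][0] = -3 + 9 = 6, A[1][2] + B[2][0] = 10 + -4 = 6) = 6 (attained at k = 1)
  C[1][1] = min over k of (A[1][0] + B[0][1] = 10 + 3 = 13, A[1][1] + B[1][1] = -3 + 8 = 5, A[1][2] + B[2][1] = 10 + 10 = 20) = 5 (attained at k = 1)
  C[1][2] = min over k of (A[1][0] + B[0][2] = 10 + 0 = 10, A[1][1] + B[1][2] = -3 + 8 = 5, A[1][2] + B[2][2] = 10 + -3 = 7) = 5 (attained at k = 1)
  C[2][0] = min over k of (A[2][0] + B[0][0] = 7 + -1 = 6, A[2][1] + B[1][0] = 8 + 9 = 17, A[2][2] + B[2][0] = 0 + -4 = -4) = -4 (attained at k = 2)
  C[2][1] = min over k of (A[2][0] + B[0][1] = 7 + 3 = 10, A[2][1] + B[1][1] = 8 + 8 = 16, A[2][2] + B[2][1] = 0 + 10 = 10) = 10 (attained at k = 0)
  C[2][2] = min over k of (A[2][0] + B[0][2] = 7 + 0 = 7, A[2][1] + B[1][2] = 8 + 8 = 16, A[2][2] + B[2][2] = 0 + -3 = -3) = -3 (attained at k = 2)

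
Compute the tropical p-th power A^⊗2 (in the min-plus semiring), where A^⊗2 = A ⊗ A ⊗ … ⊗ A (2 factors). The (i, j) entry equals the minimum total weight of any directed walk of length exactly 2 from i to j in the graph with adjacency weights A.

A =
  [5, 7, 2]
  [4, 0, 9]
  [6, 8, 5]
A^⊗2 =
  [8, 7, 7]
  [4, 0, 6]
  [11, 8, 8]

Each entry (A^⊗2)_ij equals the minimum over all length-2 walks i = v_0 → v_1 → … → v_2 = j of Σ_t A[v_t][v_{t+1}]. For example, for (i, j) = (0, 2) we minimise over 3 possible intermediate vertex sequences; the minimum is 7, attained along the walk 0 → 0 → 2.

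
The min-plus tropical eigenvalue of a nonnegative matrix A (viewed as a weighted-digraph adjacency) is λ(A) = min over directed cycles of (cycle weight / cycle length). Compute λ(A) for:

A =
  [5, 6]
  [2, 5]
λ(A) = 4

Enumerate directed cycles and compute their means (weight / length). Sample:
  cycle 0 → 0: weight = 5, length = 1, mean = 5/1 ≈ 5.000
  cycle 1 → 1: weight = 5, length = 1, mean = 5/1 ≈ 5.000
  cycle 0 → 1 → 0: weight = 8, length = 2, mean = 8/2 ≈ 4.000
  cycle 1 → 0 → 1: weight = 8, length = 2, mean = 8/2 ≈ 4.000
Minimum mean = 4.000, attained e.g. along the cycle 0 → 1 → 0 with weight 8 and length 2. So λ(A) = 8/2 = 4.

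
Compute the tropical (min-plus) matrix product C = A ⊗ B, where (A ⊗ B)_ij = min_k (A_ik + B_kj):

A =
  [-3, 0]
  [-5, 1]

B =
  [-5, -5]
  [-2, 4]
A ⊗ B =
  [-8, -8]
  [-10, -10]

Apply the min-plus product entry-by-entry:
  C[0][0] = min over k of (A[0][0] + B[0][0] = -3 + -5 = -8, A[0][1] + B[1][0] = 0 + -2 = -2) = -8 (attained at k = 0)
  C[0][1] = min over k of (A[0][0] + B[0][1] = -3 + -5 = -8, A[0][1] + B[1][1] = 0 + 4 = 4) = -8 (attained at k = 0)
  C[1][0] = min over k of (A[1][0] + B[0][0] = -5 + -5 = -10, A[1][1] + B[1][0] = 1 + -2 = -1) = -10 (attained at k = 0)
  C[1][1] = min over k of (A[1][0] + B[0][1] = -5 + -5 = -10, A[1][1] + B[1][1] = 1 + 4 = 5) = -10 (attained at k = 0)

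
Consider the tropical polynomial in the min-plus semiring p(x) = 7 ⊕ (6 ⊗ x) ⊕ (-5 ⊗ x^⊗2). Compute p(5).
p(5) = 5

A tropical monomial a ⊗ x^⊗i evaluates to a + i · x. Evaluating each term at x = 5:
  Term 0 contributes 7 + 0 · 5 = 7
  Term 1 contributes 6 + 1 · 5 = 11
  Term 2 contributes -5 + 2 · 5 = 5
p(5) = ⊕ of these = min[7, 11, 5] = 5.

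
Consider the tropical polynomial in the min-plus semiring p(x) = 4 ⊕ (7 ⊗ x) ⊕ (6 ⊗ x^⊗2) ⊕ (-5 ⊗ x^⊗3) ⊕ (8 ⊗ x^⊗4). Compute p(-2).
p(-2) = -11

A tropical monomial a ⊗ x^⊗i evaluates to a + i · x. Evaluating each term at x = -2:
  Term 0 contributes 4 + 0 · -2 = 4
  Term 1 contributes 7 + 1 · -2 = 5
  Term 2 contributes 6 + 2 · -2 = 2
  Term 3 contributes -5 + 3 · -2 = -11
  Term 4 contributes 8 + 4 · -2 = 0
p(-2) = ⊕ of these = min[4, 5, 2, -11, 0] = -11.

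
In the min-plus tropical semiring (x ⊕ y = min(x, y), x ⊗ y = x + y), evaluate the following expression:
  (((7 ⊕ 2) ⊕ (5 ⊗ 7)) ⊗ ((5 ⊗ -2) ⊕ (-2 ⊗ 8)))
(((7 ⊕ 2) ⊕ (5 ⊗ 7)) ⊗ ((5 ⊗ -2) ⊕ (-2 ⊗ 8))) = 5

Expand innermost to outermost. Recall ⊕ takes the minimum of its arguments and ⊗ takes their sum. Working out the expression (((7 ⊕ 2) ⊕ (5 ⊗ 7)) ⊗ ((5 ⊗ -2) ⊕ (-2 ⊗ 8))) gives 5.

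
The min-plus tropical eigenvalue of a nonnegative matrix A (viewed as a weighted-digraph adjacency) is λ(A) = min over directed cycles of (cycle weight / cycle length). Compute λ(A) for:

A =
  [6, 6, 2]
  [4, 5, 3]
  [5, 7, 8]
λ(A) = 7/2

Enumerate directed cycles and compute their means (weight / length). Sample:
  cycle 0 → 0: weight = 6, length = 1, mean = 6/1 ≈ 6.000
  cycle 1 → 1: weight = 5, length = 1, mean = 5/1 ≈ 5.000
  cycle 2 → 2: weight = 8, length = 1, mean = 8/1 ≈ 8.000
  cycle 0 → 1 → 0: weight = 10, length = 2, mean = 10/2 ≈ 5.000
  cycle 0 → 2 → 0: weight = 7, length = 2, mean = 7/2 ≈ 3.500
  cycle 1 → 0 → 1: weight = 10, length = 2, mean = 10/2 ≈ 5.000
Minimum mean = 3.500, attained e.g. along the cycle 0 → 2 → 0 with weight 7 and length 2. So λ(A) = 7/2 = 7/2.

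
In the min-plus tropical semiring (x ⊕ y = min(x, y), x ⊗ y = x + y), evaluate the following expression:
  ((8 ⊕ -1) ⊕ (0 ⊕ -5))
((8 ⊕ -1) ⊕ (0 ⊕ -5)) = -5

Expand innermost to outermost. Recall ⊕ takes the minimum of its arguments and ⊗ takes their sum. Working out the expression ((8 ⊕ -1) ⊕ (0 ⊕ -5)) gives -5.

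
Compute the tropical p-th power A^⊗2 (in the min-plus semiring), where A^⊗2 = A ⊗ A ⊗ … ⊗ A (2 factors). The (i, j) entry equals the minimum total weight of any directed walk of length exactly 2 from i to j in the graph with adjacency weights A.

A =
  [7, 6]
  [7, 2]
A^⊗2 =
  [13, 8]
  [9, 4]

Each entry (A^⊗2)_ij equals the minimum over all length-2 walks i = v_0 → v_1 → … → v_2 = j of Σ_t A[v_t][v_{t+1}]. For example, for (i, j) = (0, 1) we minimise over 2 possible intermediate vertex sequences; the minimum is 8, attained along the walk 0 → 1 → 1.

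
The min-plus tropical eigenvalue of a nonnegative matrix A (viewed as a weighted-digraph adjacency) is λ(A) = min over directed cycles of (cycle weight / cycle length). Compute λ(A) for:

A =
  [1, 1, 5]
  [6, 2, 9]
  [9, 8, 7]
λ(A) = 1

Enumerate directed cycles and compute their means (weight / length). Sample:
  cycle 0 → 0: weight = 1, length = 1, mean = 1/1 ≈ 1.000
  cycle 1 → 1: weight = 2, length = 1, mean = 2/1 ≈ 2.000
  cycle 2 → 2: weight = 7, length = 1, mean = 7/1 ≈ 7.000
  cycle 0 → 1 → 0: weight = 7, length = 2, mean = 7/2 ≈ 3.500
  cycle 0 → 2 → 0: weight = 14, length = 2, mean = 14/2 ≈ 7.000
  cycle 1 → 0 → 1: weight = 7, length = 2, mean = 7/2 ≈ 3.500
Minimum mean = 1.000, attained e.g. along the cycle 0 → 0 with weight 1 and length 1. So λ(A) = 1/1 = 1.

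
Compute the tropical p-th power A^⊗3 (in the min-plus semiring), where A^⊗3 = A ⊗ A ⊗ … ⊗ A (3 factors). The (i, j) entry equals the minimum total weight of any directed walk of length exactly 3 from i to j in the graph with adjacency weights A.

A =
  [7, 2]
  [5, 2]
A^⊗3 =
  [9, 6]
  [9, 6]

Each entry (A^⊗3)_ij equals the minimum over all length-3 walks i = v_0 → v_1 → … → v_3 = j of Σ_t A[v_t][v_{t+1}]. For example, for (i, j) = (0, 1) we minimise over 4 possible intermediate vertex sequences; the minimum is 6, attained along the walk 0 → 1 → 1 → 1.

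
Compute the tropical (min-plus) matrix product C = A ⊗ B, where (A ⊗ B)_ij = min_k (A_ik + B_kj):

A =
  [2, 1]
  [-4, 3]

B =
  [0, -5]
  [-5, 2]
A ⊗ B =
  [-4, -3]
  [-4, -9]

Apply the min-plus product entry-by-entry:
  C[0][0] = min over k of (A[0][0] + B[0][0] = 2 + 0 = 2, A[0][1] + B[1][0] = 1 + -5 = -4) = -4 (attained at k = 1)
  C[0][1] = min over k of (A[0][0] + B[0][1] = 2 + -5 = -3, A[0][1] + B[1][1] = 1 + 2 = 3) = -3 (attained at k = 0)
  C[1][0] = min over k of (A[1][0] + B[0][0] = -4 + 0 = -4, A[1][1] + B[1][0] = 3 + -5 = -2) = -4 (attained at k = 0)
  C[1][1] = min over k of (A[1][0] + B[0][1] = -4 + -5 = -9, A[1][1] + B[1][1] = 3 + 2 = 5) = -9 (attained at k = 0)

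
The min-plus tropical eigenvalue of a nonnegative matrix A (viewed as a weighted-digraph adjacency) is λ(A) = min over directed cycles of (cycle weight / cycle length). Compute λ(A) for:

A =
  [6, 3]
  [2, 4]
λ(A) = 5/2

Enumerate directed cycles and compute their means (weight / length). Sample:
  cycle 0 → 0: weight = 6, length = 1, mean = 6/1 ≈ 6.000
  cycle 1 → 1: weight = 4, length = 1, mean = 4/1 ≈ 4.000
  cycle 0 → 1 → 0: weight = 5, length = 2, mean = 5/2 ≈ 2.500
  cycle 1 → 0 → 1: weight = 5, length = 2, mean = 5/2 ≈ 2.500
Minimum mean = 2.500, attained e.g. along the cycle 0 → 1 → 0 with weight 5 and length 2. So λ(A) = 5/2 = 5/2.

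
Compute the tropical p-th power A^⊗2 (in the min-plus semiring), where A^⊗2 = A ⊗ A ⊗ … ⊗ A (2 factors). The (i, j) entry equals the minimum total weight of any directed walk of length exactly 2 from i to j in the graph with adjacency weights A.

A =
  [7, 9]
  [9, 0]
A^⊗2 =
  [14, 9]
  [9, 0]

Each entry (A^⊗2)_ij equals the minimum over all length-2 walks i = v_0 → v_1 → … → v_2 = j of Σ_t A[v_t][v_{t+1}]. For example, for (i, j) = (0, 1) we minimise over 2 possible intermediate vertex sequences; the minimum is 9, attained along the walk 0 → 1 → 1.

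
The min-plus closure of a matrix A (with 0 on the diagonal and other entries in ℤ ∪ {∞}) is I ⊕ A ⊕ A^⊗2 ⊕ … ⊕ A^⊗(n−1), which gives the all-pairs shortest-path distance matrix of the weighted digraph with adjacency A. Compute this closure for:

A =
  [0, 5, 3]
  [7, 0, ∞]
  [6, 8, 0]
Closure =
  [0, 5, 3]
  [7, 0, 10]
  [6, 8, 0]

This is the Floyd-Warshall all-pairs shortest-path computation. For each intermediate vertex k = 0, 1, …, 2, update dist[i][j] ← min(dist[i][j], dist[i][k] + dist[k][j]). The final matrix gives, for each (i, j), the minimum total weight of any directed path from i to j (possibly empty when i = j).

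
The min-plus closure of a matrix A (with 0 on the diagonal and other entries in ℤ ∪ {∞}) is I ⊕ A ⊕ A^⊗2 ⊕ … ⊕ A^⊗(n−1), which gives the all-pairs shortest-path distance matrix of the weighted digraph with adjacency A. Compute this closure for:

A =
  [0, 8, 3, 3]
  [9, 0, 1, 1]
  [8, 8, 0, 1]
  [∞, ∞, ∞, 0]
Closure =
  [0, 8, 3, 3]
  [9, 0, 1, 1]
  [8, 8, 0, 1]
  [∞, ∞, ∞, 0]

This is the Floyd-Warshall all-pairs shortest-path computation. For each intermediate vertex k = 0, 1, …, 3, update dist[i][j] ← min(dist[i][j], dist[i][k] + dist[k][j]). The final matrix gives, for each (i, j), the minimum total weight of any directed path from i to j (possibly empty when i = j).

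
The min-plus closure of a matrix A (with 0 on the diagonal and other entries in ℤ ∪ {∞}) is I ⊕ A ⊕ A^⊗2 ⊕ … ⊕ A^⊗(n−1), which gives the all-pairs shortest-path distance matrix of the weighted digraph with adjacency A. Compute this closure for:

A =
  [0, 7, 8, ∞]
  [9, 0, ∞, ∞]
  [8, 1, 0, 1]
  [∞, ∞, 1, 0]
Closure =
  [0, 7, 8, 9]
  [9, 0, 17, 18]
  [8, 1, 0, 1]
  [9, 2, 1, 0]

This is the Floyd-Warshall all-pairs shortest-path computation. For each intermediate vertex k = 0, 1, …, 3, update dist[i][j] ← min(dist[i][j], dist[i][k] + dist[k][j]). The final matrix gives, for each (i, j), the minimum total weight of any directed path from i to j (possibly empty when i = j).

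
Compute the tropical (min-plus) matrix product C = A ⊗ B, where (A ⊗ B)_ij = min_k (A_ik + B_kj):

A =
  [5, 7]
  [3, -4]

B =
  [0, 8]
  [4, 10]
A ⊗ B =
  [5, 13]
  [0, 6]

Apply the min-plus product entry-by-entry:
  C[0][0] = min over k of (A[0][0] + B[0][0] = 5 + 0 = 5, A[0][1] + B[1][0] = 7 + 4 = 11) = 5 (attained at k = 0)
  C[0][1] = min over k of (A[0][0] + B[0][1] = 5 + 8 = 13, A[0][1] + B[1][1] = 7 + 10 = 17) = 13 (attained at k = 0)
  C[1][0] = min over k of (A[1][0] + B[0][0] = 3 + 0 = 3, A[1][1] + B[1][0] = -4 + 4 = 0) = 0 (attained at k = 1)
  C[1][1] = min over k of (A[1][0] + B[0][1] = 3 + 8 = 11, A[1][1] + B[1][1] = -4 + 10 = 6) = 6 (attained at k = 1)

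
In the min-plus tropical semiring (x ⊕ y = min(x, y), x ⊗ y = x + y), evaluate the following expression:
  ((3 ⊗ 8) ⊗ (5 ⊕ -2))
((3 ⊗ 8) ⊗ (5 ⊕ -2)) = 9

Expand innermost to outermost. Recall ⊕ takes the minimum of its arguments and ⊗ takes their sum. Working out the expression ((3 ⊗ 8) ⊗ (5 ⊕ -2)) gives 9.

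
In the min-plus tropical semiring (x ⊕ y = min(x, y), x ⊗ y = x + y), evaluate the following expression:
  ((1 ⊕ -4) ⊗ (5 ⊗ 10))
((1 ⊕ -4) ⊗ (5 ⊗ 10)) = 11

Expand innermost to outermost. Recall ⊕ takes the minimum of its arguments and ⊗ takes their sum. Working out the expression ((1 ⊕ -4) ⊗ (5 ⊗ 10)) gives 11.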